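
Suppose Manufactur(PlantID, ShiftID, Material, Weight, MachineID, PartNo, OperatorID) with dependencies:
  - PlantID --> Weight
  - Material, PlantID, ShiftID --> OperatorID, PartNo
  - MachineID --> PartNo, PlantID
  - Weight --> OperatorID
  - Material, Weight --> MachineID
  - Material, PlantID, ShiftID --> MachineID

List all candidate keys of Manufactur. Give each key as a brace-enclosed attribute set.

Attributes never on any right-hand side: {Material, ShiftID} — every candidate key must contain all of them.
{MachineID, Material, ShiftID}⁺ = {MachineID, Material, OperatorID, PartNo, PlantID, ShiftID, Weight} — all of the relation — so {MachineID, Material, ShiftID} is a candidate key.
{Material, PlantID, ShiftID}⁺ = {MachineID, Material, OperatorID, PartNo, PlantID, ShiftID, Weight} — all of the relation — so {Material, PlantID, ShiftID} is a candidate key.
{Material, ShiftID, Weight}⁺ = {MachineID, Material, OperatorID, PartNo, PlantID, ShiftID, Weight} — all of the relation — so {Material, ShiftID, Weight} is a candidate key.
Any other superkey properly contains one of these, so there are no further candidate keys.

{MachineID, Material, ShiftID}, {Material, PlantID, ShiftID}, {Material, ShiftID, Weight}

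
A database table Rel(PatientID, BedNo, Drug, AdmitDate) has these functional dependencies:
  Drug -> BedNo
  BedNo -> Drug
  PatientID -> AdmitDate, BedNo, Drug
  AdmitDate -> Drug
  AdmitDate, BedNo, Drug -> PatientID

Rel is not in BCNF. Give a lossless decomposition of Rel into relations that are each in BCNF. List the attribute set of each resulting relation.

Candidate keys of the original relation: {AdmitDate}, {PatientID}.
{AdmitDate, BedNo, Drug, PatientID}: {Drug} determines {BedNo, Drug} here but is not a superkey — split on Drug -> BedNo, giving {BedNo, Drug} and {AdmitDate, Drug, PatientID}.
{BedNo, Drug}: every determinant is a superkey — BCNF.
{AdmitDate, Drug, PatientID}: every determinant is a superkey — BCNF.

{AdmitDate, Drug, PatientID}; {BedNo, Drug}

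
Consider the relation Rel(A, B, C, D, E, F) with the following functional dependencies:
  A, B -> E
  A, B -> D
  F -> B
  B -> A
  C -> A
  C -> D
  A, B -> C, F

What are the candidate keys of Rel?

Closure of {B} is {A, B, C, D, E, F}, the whole schema; {B} is a candidate key.
Closure of {F} is {A, B, C, D, E, F}, the whole schema; {F} is a candidate key.
No proper subset of any of these is a key, and no other minimal superkey exists.

{B}, {F}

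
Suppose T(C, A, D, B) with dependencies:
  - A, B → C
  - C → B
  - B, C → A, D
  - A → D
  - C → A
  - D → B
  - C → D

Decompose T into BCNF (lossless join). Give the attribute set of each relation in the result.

Candidate keys of the original relation: {A}, {C}.
{A, B, C, D}: {D} determines {B, D} here but is not a superkey — split on D → B, giving {B, D} and {A, C, D}.
{B, D} is in BCNF.
{A, C, D} is in BCNF.

{A, C, D}; {B, D}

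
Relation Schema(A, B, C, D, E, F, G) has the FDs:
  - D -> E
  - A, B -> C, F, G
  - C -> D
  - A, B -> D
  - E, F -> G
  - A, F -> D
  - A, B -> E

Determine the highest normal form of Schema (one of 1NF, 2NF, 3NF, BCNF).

2NF

Candidate key: {A, B}. Prime attributes: {A, B}.
D -> E breaks BCNF: {D}⁺ = {D, E}, so {D} is not a superkey.
D -> E determines the non-prime attribute {E} from a non-superkey — 3NF is violated.
Checking every proper subset of each key, none determines a non-prime attribute — 2NF is satisfied.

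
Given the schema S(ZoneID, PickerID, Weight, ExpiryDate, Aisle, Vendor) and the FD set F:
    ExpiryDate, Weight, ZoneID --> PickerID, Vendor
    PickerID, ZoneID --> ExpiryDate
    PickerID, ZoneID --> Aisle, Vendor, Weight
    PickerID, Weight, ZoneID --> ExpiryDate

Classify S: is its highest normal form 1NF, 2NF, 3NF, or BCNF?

BCNF

Candidate keys: {ExpiryDate, Weight, ZoneID}, {PickerID, ZoneID}. Prime attributes: {ExpiryDate, PickerID, Weight, ZoneID}.
Each dependency's left side is a superkey — BCNF holds.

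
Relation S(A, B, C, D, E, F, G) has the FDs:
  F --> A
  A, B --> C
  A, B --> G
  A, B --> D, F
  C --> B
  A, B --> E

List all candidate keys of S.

{A, B}⁺ = {A, B, C, D, E, F, G}, which is every attribute, so {A, B} is a candidate key.
{A, C}⁺ = {A, B, C, D, E, F, G}, which is every attribute, so {A, C} is a candidate key.
{B, F}⁺ = {A, B, C, D, E, F, G}, which is every attribute, so {B, F} is a candidate key.
{C, F}⁺ = {A, B, C, D, E, F, G}, which is every attribute, so {C, F} is a candidate key.
These are minimal and exhaustive — every other superkey contains one of them.

{A, B}, {A, C}, {B, F}, {C, F}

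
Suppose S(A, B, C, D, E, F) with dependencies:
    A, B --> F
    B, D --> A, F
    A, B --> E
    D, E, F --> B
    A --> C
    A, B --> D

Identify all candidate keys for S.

{A, B}, {B, D}, {D, E, F}

{A, B}⁺ = {A, B, C, D, E, F}, which is every attribute, so {A, B} is a candidate key.
{B, D}⁺ = {A, B, C, D, E, F}, which is every attribute, so {B, D} is a candidate key.
{D, E, F}⁺ = {A, B, C, D, E, F}, which is every attribute, so {D, E, F} is a candidate key.
These are minimal and exhaustive — every other superkey contains one of them.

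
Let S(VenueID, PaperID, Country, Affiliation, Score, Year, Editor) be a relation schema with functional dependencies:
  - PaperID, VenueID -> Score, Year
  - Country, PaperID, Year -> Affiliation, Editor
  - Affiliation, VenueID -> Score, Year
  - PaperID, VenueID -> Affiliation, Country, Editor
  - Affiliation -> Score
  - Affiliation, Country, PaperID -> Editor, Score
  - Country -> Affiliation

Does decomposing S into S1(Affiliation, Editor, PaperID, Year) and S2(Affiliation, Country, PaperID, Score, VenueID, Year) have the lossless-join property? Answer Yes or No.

S1 ∩ S2 = {Affiliation, PaperID, Year}; its closure under F is {Affiliation, PaperID, Score, Year}.
S1 ⊄ {Affiliation, PaperID, Score, Year} and S2 ⊄ {Affiliation, PaperID, Score, Year}, so the split is lossy.

No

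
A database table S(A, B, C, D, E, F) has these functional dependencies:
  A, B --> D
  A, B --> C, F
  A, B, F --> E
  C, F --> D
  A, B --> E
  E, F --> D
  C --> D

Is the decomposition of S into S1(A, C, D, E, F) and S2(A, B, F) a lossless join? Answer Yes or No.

No

Common attributes: {A, F}; their closure is {A, F}.
S1 ⊄ {A, F} and S2 ⊄ {A, F}, so the split is lossy.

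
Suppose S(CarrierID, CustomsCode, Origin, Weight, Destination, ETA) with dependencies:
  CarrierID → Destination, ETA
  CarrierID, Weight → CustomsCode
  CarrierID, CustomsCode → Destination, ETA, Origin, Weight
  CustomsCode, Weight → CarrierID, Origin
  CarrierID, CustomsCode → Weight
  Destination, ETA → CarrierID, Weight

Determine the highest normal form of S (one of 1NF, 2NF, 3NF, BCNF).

BCNF

Candidate keys: {CarrierID}, {CustomsCode, Weight}, {Destination, ETA}. Prime attributes: {CarrierID, CustomsCode, Destination, ETA, Weight}.
The left-hand side of every FD is a superkey, so BCNF is satisfied.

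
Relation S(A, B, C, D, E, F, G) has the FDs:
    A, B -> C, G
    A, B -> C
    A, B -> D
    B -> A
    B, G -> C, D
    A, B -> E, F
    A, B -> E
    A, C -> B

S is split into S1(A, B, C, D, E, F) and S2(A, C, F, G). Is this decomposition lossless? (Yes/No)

Yes

Common attributes: {A, C, F}; their closure is {A, B, C, D, E, F, G}.
This includes all of S1, so the common attributes are a superkey of S1 — the join is lossless.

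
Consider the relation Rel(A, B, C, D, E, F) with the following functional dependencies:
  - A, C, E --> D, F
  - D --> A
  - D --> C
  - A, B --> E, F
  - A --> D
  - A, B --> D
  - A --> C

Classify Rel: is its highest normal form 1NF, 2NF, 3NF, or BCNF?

Candidate keys: {A, B}, {B, D}. Prime attributes: {A, B, D}.
A, C, E --> D, F: {A, C, E}⁺ = {A, C, D, E, F}, which is not all of the attributes, so the left side is not a superkey — BCNF is violated.
A, C, E --> D, F determines the non-prime attribute {F} from a non-superkey — 3NF is violated.
The proper key subset {A} of {A, B} determines non-prime {C}, so the relation is not even in 2NF.

1NF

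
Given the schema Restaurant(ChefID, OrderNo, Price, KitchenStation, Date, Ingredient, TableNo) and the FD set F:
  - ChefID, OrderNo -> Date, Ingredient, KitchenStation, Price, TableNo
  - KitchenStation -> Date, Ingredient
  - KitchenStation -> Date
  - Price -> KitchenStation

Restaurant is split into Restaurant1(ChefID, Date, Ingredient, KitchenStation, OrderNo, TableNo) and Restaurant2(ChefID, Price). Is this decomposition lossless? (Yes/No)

No

The shared attributes are {ChefID} and {ChefID}⁺ = {ChefID}.
Neither Restaurant1 nor Restaurant2 is contained in that closure, so the decomposition is lossy.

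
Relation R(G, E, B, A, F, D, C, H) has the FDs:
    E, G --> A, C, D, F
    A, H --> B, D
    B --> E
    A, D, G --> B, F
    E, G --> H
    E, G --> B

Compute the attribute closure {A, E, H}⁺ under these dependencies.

Start with {A, E, H}.
A, H --> B, D applies; add {B, D} → now {A, B, D, E, H}.
No further FD applies.

{A, B, D, E, H}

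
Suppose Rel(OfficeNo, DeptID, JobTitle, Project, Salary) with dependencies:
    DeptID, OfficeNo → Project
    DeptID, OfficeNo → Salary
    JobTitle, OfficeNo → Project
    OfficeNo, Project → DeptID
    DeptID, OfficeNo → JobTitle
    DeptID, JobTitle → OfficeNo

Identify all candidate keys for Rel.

{DeptID, JobTitle}, {DeptID, OfficeNo}, {JobTitle, OfficeNo}, {OfficeNo, Project}

{DeptID, JobTitle} is a candidate key since {DeptID, JobTitle}⁺ = {DeptID, JobTitle, OfficeNo, Project, Salary} covers every attribute.
{DeptID, OfficeNo} is a candidate key since {DeptID, OfficeNo}⁺ = {DeptID, JobTitle, OfficeNo, Project, Salary} covers every attribute.
{JobTitle, OfficeNo} is a candidate key since {JobTitle, OfficeNo}⁺ = {DeptID, JobTitle, OfficeNo, Project, Salary} covers every attribute.
{OfficeNo, Project} is a candidate key since {OfficeNo, Project}⁺ = {DeptID, JobTitle, OfficeNo, Project, Salary} covers every attribute.
No proper subset of any of these is a key, and no other minimal superkey exists.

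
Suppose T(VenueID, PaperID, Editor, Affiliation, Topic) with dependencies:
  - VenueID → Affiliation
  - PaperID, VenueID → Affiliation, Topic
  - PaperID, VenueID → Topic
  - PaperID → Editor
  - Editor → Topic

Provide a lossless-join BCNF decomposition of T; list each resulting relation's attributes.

Candidate key of the original relation: {PaperID, VenueID}.
In {Affiliation, Editor, PaperID, Topic, VenueID}, {VenueID} is not a superkey ({VenueID}⁺ restricted to this set is {Affiliation, VenueID}), so split on VenueID → Affiliation into {Affiliation, VenueID} and {Editor, PaperID, Topic, VenueID}.
{Affiliation, VenueID}: every determinant is a superkey — BCNF.
In {Editor, PaperID, Topic, VenueID}, {PaperID} is not a superkey ({PaperID}⁺ restricted to this set is {Editor, PaperID, Topic}), so split on PaperID → Editor, Topic into {Editor, PaperID, Topic} and {PaperID, VenueID}.
In {Editor, PaperID, Topic}, {Editor} is not a superkey ({Editor}⁺ restricted to this set is {Editor, Topic}), so split on Editor → Topic into {Editor, Topic} and {Editor, PaperID}.
{Editor, Topic}: every determinant is a superkey — BCNF.
{Editor, PaperID}: every determinant is a superkey — BCNF.
{PaperID, VenueID}: every determinant is a superkey — BCNF.

{Affiliation, VenueID}; {Editor, PaperID}; {Editor, Topic}; {PaperID, VenueID}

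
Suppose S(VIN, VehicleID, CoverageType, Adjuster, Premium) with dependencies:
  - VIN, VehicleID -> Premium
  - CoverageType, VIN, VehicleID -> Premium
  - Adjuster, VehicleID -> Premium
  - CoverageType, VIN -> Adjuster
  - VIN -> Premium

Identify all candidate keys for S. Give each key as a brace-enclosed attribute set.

{CoverageType, VIN, VehicleID}

{CoverageType, VIN, VehicleID} never appear on the right of any FD, so every key must include all of them.
Closure of {CoverageType, VIN, VehicleID} is {Adjuster, CoverageType, Premium, VIN, VehicleID}, the whole schema; {CoverageType, VIN, VehicleID} is a candidate key.
No other minimal set has full closure, so this is the only candidate key.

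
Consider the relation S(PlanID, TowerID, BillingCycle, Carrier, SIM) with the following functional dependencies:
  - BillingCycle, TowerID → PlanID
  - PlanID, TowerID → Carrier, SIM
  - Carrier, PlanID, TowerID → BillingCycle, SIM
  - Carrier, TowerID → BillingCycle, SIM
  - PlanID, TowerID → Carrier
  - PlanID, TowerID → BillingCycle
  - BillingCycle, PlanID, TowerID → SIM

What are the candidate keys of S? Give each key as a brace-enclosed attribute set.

{BillingCycle, TowerID}, {Carrier, TowerID}, {PlanID, TowerID}

Attributes never on any right-hand side: {TowerID} — every candidate key must contain it.
{BillingCycle, TowerID} is a candidate key since {BillingCycle, TowerID}⁺ = {BillingCycle, Carrier, PlanID, SIM, TowerID} covers every attribute.
{Carrier, TowerID} is a candidate key since {Carrier, TowerID}⁺ = {BillingCycle, Carrier, PlanID, SIM, TowerID} covers every attribute.
{PlanID, TowerID} is a candidate key since {PlanID, TowerID}⁺ = {BillingCycle, Carrier, PlanID, SIM, TowerID} covers every attribute.
These are minimal and exhaustive — every other superkey contains one of them.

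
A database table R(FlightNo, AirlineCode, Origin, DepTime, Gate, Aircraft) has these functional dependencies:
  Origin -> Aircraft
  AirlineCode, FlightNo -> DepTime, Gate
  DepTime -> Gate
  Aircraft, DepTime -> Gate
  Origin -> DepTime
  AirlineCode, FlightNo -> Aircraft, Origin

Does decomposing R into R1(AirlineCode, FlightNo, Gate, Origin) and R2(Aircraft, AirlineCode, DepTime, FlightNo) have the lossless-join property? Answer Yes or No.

Yes

Common attributes: {AirlineCode, FlightNo}; their closure is {Aircraft, AirlineCode, DepTime, FlightNo, Gate, Origin}.
Since R1 ⊆ {Aircraft, AirlineCode, DepTime, FlightNo, Gate, Origin}, the intersection is a superkey of R1; the decomposition is lossless.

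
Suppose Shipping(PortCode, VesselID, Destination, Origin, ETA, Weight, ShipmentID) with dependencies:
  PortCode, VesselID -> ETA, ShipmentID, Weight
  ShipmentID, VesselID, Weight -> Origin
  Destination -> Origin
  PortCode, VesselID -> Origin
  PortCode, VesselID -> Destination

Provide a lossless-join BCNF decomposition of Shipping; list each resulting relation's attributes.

{Destination, ETA, PortCode, ShipmentID, VesselID, Weight}; {Origin, ShipmentID, VesselID, Weight}

Candidate key of the original relation: {PortCode, VesselID}.
In {Destination, ETA, Origin, PortCode, ShipmentID, VesselID, Weight}, {ShipmentID, VesselID, Weight} is not a superkey ({ShipmentID, VesselID, Weight}⁺ restricted to this set is {Origin, ShipmentID, VesselID, Weight}), so split on ShipmentID, VesselID, Weight -> Origin into {Origin, ShipmentID, VesselID, Weight} and {Destination, ETA, PortCode, ShipmentID, VesselID, Weight}.
{Origin, ShipmentID, VesselID, Weight} has no BCNF violation.
{Destination, ETA, PortCode, ShipmentID, VesselID, Weight} has no BCNF violation.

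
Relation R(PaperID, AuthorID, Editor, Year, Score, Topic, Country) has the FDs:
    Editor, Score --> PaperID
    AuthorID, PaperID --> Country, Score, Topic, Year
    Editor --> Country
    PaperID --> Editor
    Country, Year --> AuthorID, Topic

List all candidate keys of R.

{AuthorID, Editor, Score}, {AuthorID, PaperID}, {Editor, Score, Year}, {PaperID, Year}

{AuthorID, PaperID}⁺ = {AuthorID, Country, Editor, PaperID, Score, Topic, Year} — all of the relation — so {AuthorID, PaperID} is a candidate key.
{PaperID, Year}⁺ = {AuthorID, Country, Editor, PaperID, Score, Topic, Year} — all of the relation — so {PaperID, Year} is a candidate key.
{AuthorID, Editor, Score}⁺ = {AuthorID, Country, Editor, PaperID, Score, Topic, Year} — all of the relation — so {AuthorID, Editor, Score} is a candidate key.
{Editor, Score, Year}⁺ = {AuthorID, Country, Editor, PaperID, Score, Topic, Year} — all of the relation — so {Editor, Score, Year} is a candidate key.
Any other superkey properly contains one of these, so there are no further candidate keys.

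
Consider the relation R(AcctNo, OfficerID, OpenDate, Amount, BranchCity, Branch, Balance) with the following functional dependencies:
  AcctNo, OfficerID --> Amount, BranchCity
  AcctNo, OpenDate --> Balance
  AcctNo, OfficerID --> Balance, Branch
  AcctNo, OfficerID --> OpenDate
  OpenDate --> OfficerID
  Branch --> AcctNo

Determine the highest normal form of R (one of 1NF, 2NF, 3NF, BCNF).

3NF

Candidate keys: {AcctNo, OfficerID}, {AcctNo, OpenDate}, {Branch, OfficerID}, {Branch, OpenDate}. Prime attributes: {AcctNo, Branch, OfficerID, OpenDate}.
OpenDate --> OfficerID: {OpenDate}⁺ = {OfficerID, OpenDate}, which is not all of the attributes, so the left side is not a superkey — BCNF is violated.
But every attribute on its right side ({OfficerID}) is prime, and the same holds for every other non-superkey FD, so 3NF still holds.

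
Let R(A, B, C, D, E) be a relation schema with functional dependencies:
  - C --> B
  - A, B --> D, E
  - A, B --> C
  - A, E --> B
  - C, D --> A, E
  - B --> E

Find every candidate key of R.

{A, B}⁺ = {A, B, C, D, E} — all of the relation — so {A, B} is a candidate key.
{A, C}⁺ = {A, B, C, D, E} — all of the relation — so {A, C} is a candidate key.
{A, E}⁺ = {A, B, C, D, E} — all of the relation — so {A, E} is a candidate key.
{C, D}⁺ = {A, B, C, D, E} — all of the relation — so {C, D} is a candidate key.
These are minimal and exhaustive — every other superkey contains one of them.

{A, B}, {A, C}, {A, E}, {C, D}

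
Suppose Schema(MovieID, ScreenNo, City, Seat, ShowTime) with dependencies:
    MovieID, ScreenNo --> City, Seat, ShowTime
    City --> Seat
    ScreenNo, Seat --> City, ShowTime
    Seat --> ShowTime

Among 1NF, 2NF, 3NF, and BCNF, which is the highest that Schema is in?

Candidate key: {MovieID, ScreenNo}. Prime attributes: {MovieID, ScreenNo}.
For City --> Seat we have {City}⁺ = {City, Seat, ShowTime}; {City} is not a superkey, so BCNF fails.
City --> Seat determines the non-prime attribute {Seat} from a non-superkey — 3NF is violated.
No proper subset of a key has a non-prime attribute in its closure, so there is no partial dependency; 2NF holds.

2NF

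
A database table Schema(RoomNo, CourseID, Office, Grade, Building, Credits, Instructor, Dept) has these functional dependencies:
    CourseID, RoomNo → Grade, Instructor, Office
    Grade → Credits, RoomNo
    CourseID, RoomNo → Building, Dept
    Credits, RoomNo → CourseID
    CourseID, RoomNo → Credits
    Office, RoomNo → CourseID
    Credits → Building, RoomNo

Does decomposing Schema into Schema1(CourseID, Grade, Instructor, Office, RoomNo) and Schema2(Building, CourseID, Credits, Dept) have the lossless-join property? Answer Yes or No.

No

The shared attributes are {CourseID} and {CourseID}⁺ = {CourseID}.
The closure covers neither Schema1 nor Schema2 entirely; the join is not lossless.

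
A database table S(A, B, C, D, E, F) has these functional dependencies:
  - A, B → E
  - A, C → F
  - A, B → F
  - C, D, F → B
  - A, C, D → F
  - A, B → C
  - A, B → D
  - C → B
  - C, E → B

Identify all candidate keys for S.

Attributes never on any right-hand side: {A} — every candidate key must contain it.
{A, B}⁺ = {A, B, C, D, E, F} — all of the relation — so {A, B} is a candidate key.
{A, C}⁺ = {A, B, C, D, E, F} — all of the relation — so {A, C} is a candidate key.
No proper subset of any of these is a key, and no other minimal superkey exists.

{A, B}, {A, C}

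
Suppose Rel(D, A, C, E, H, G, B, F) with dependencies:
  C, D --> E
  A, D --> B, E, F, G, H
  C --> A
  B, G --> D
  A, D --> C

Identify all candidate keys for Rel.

{A, D} is a candidate key since {A, D}⁺ = {A, B, C, D, E, F, G, H} covers every attribute.
{C, D} is a candidate key since {C, D}⁺ = {A, B, C, D, E, F, G, H} covers every attribute.
{A, B, G} is a candidate key since {A, B, G}⁺ = {A, B, C, D, E, F, G, H} covers every attribute.
{B, C, G} is a candidate key since {B, C, G}⁺ = {A, B, C, D, E, F, G, H} covers every attribute.
No proper subset of any of these is a key, and no other minimal superkey exists.

{A, B, G}, {A, D}, {B, C, G}, {C, D}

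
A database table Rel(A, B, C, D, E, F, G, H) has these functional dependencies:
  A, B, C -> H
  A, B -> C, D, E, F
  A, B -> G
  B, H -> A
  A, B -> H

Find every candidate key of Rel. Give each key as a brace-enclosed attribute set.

{A, B}, {B, H}

Attributes never on any right-hand side: {B} — every candidate key must contain it.
{A, B}⁺ = {A, B, C, D, E, F, G, H} — all of the relation — so {A, B} is a candidate key.
{B, H}⁺ = {A, B, C, D, E, F, G, H} — all of the relation — so {B, H} is a candidate key.
These are minimal and exhaustive — every other superkey contains one of them.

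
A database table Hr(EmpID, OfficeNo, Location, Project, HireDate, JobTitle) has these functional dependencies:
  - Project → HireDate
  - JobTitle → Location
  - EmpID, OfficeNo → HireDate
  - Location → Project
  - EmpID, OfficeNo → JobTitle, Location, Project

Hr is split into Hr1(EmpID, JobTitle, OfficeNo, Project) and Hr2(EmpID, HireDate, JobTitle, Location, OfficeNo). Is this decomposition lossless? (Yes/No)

Hr1 ∩ Hr2 = {EmpID, JobTitle, OfficeNo}; its closure under F is {EmpID, HireDate, JobTitle, Location, OfficeNo, Project}.
Hr1 is contained in that closure, so Hr1 ∩ Hr2 → Hr1 holds and the join is lossless.

Yes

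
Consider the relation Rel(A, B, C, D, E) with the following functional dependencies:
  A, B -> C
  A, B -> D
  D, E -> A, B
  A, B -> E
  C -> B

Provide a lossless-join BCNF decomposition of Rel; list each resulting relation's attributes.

Candidate keys of the original relation: {A, B}, {A, C}, {D, E}.
In {A, B, C, D, E}, {C} is not a superkey ({C}⁺ restricted to this set is {B, C}), so split on C -> B into {B, C} and {A, C, D, E}.
{B, C} is in BCNF.
{A, C, D, E} is in BCNF.

{A, C, D, E}; {B, C}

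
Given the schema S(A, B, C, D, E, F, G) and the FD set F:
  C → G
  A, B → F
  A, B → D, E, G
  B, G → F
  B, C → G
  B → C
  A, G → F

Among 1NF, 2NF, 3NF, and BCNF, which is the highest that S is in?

1NF

Candidate key: {A, B}. Prime attributes: {A, B}.
C → G breaks BCNF: {C}⁺ = {C, G}, so {C} is not a superkey.
C → G has non-prime {G} on the right and a non-superkey on the left, so 3NF fails.
The proper key subset {B} of {A, B} determines non-prime {C, F, G}, so the relation is not even in 2NF.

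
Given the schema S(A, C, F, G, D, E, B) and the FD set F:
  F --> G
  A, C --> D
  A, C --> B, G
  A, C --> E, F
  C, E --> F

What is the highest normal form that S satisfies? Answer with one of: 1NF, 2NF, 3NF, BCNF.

2NF

Candidate key: {A, C}. Prime attributes: {A, C}.
F --> G breaks BCNF: {F}⁺ = {F, G}, so {F} is not a superkey.
F --> G has non-prime {G} on the right and a non-superkey on the left, so 3NF fails.
No proper subset of a key has a non-prime attribute in its closure, so there is no partial dependency; 2NF holds.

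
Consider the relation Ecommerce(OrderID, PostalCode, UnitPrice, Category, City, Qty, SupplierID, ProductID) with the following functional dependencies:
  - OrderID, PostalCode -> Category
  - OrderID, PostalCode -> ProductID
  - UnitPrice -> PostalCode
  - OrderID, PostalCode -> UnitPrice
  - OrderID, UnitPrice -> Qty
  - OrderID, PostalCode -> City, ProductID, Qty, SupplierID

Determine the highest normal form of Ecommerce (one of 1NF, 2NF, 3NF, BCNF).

Candidate keys: {OrderID, PostalCode}, {OrderID, UnitPrice}. Prime attributes: {OrderID, PostalCode, UnitPrice}.
For UnitPrice -> PostalCode we have {UnitPrice}⁺ = {PostalCode, UnitPrice}; {UnitPrice} is not a superkey, so BCNF fails.
But every attribute on its right side ({PostalCode}) is prime, and the same holds for every other non-superkey FD, so 3NF still holds.

3NF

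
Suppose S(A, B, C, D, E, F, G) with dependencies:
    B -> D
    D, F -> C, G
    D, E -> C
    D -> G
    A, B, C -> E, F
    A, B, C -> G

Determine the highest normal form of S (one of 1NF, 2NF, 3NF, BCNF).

Candidate keys: {A, B, C}, {A, B, E}, {A, B, F}. Prime attributes: {A, B, C, E, F}.
B -> D: {B}⁺ = {B, D, G}, which is not all of the attributes, so the left side is not a superkey — BCNF is violated.
B -> D has non-prime {D} on the right and a non-superkey on the left, so 3NF fails.
{B} is a proper subset of the key {A, B, C}, and {B}⁺ contains the non-prime attributes {D, G} — a partial dependency, so 2NF is violated.

1NF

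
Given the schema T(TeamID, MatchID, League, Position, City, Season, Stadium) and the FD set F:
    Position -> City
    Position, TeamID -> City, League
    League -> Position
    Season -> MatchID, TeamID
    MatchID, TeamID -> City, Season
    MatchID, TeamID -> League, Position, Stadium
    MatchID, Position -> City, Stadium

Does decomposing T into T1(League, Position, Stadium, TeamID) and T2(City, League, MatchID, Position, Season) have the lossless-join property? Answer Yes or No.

No

Common attributes: {League, Position}; their closure is {City, League, Position}.
Neither T1 nor T2 is contained in that closure, so the decomposition is lossy.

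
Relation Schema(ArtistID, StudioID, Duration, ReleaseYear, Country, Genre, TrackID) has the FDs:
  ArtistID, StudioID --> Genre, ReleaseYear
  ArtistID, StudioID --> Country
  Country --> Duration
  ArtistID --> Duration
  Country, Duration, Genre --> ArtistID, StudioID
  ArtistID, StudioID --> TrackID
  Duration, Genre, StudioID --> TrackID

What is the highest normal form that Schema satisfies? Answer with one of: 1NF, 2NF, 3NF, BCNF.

Candidate keys: {ArtistID, StudioID}, {Country, Genre}. Prime attributes: {ArtistID, Country, Genre, StudioID}.
Country --> Duration breaks BCNF: {Country}⁺ = {Country, Duration}, so {Country} is not a superkey.
Country --> Duration has non-prime {Duration} on the right and a non-superkey on the left, so 3NF fails.
The proper key subset {ArtistID} of {ArtistID, StudioID} determines non-prime {Duration}, so the relation is not even in 2NF.

1NF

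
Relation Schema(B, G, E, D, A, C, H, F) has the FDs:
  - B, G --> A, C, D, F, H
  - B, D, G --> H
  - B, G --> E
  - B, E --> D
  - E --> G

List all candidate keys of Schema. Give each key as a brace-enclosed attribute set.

{B} never appears on the right of any FD, so every key must include it.
{B, E}⁺ = {A, B, C, D, E, F, G, H} — all of the relation — so {B, E} is a candidate key.
{B, G}⁺ = {A, B, C, D, E, F, G, H} — all of the relation — so {B, G} is a candidate key.
These are minimal and exhaustive — every other superkey contains one of them.

{B, E}, {B, G}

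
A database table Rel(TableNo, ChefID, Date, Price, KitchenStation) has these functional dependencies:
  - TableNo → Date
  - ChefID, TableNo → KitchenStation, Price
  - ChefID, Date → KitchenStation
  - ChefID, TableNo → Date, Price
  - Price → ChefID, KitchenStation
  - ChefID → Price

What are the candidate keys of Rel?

No FD produces {TableNo}, so it must be in every candidate key.
{ChefID, TableNo} is a candidate key since {ChefID, TableNo}⁺ = {ChefID, Date, KitchenStation, Price, TableNo} covers every attribute.
{Price, TableNo} is a candidate key since {Price, TableNo}⁺ = {ChefID, Date, KitchenStation, Price, TableNo} covers every attribute.
Any other superkey properly contains one of these, so there are no further candidate keys.

{ChefID, TableNo}, {Price, TableNo}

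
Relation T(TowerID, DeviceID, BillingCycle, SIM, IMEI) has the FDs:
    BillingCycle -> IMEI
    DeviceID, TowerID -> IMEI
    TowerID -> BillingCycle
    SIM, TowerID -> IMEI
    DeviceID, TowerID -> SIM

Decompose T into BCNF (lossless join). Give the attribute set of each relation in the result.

{BillingCycle, IMEI}; {BillingCycle, TowerID}; {DeviceID, SIM, TowerID}

Candidate key of the original relation: {DeviceID, TowerID}.
Within {BillingCycle, DeviceID, IMEI, SIM, TowerID}: {BillingCycle}⁺ ∩ {BillingCycle, DeviceID, IMEI, SIM, TowerID} = {BillingCycle, IMEI}, not the whole set, so BillingCycle -> IMEI violates BCNF; decompose into {BillingCycle, IMEI} and {BillingCycle, DeviceID, SIM, TowerID}.
{BillingCycle, IMEI} has no BCNF violation.
Within {BillingCycle, DeviceID, SIM, TowerID}: {TowerID}⁺ ∩ {BillingCycle, DeviceID, SIM, TowerID} = {BillingCycle, TowerID}, not the whole set, so TowerID -> BillingCycle violates BCNF; decompose into {BillingCycle, TowerID} and {DeviceID, SIM, TowerID}.
{BillingCycle, TowerID} has no BCNF violation.
{DeviceID, SIM, TowerID} has no BCNF violation.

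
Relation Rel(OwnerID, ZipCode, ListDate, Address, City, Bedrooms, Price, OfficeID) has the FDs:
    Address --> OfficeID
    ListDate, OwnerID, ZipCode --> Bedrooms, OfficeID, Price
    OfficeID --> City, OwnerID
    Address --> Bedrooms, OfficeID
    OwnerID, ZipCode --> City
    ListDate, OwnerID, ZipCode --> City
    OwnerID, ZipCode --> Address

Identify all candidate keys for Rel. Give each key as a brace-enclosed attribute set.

Attributes never on any right-hand side: {ListDate, ZipCode} — every candidate key must contain all of them.
Closure of {Address, ListDate, ZipCode} is {Address, Bedrooms, City, ListDate, OfficeID, OwnerID, Price, ZipCode}, the whole schema; {Address, ListDate, ZipCode} is a candidate key.
Closure of {ListDate, OfficeID, ZipCode} is {Address, Bedrooms, City, ListDate, OfficeID, OwnerID, Price, ZipCode}, the whole schema; {ListDate, OfficeID, ZipCode} is a candidate key.
Closure of {ListDate, OwnerID, ZipCode} is {Address, Bedrooms, City, ListDate, OfficeID, OwnerID, Price, ZipCode}, the whole schema; {ListDate, OwnerID, ZipCode} is a candidate key.
These are minimal and exhaustive — every other superkey contains one of them.

{Address, ListDate, ZipCode}, {ListDate, OfficeID, ZipCode}, {ListDate, OwnerID, ZipCode}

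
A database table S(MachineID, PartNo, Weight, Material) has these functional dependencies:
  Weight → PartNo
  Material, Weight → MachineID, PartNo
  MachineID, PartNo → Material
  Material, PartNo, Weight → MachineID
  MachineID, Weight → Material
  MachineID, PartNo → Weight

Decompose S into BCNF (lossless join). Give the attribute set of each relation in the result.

Candidate keys of the original relation: {MachineID, PartNo}, {MachineID, Weight}, {Material, Weight}.
Within {MachineID, Material, PartNo, Weight}: {Weight}⁺ ∩ {MachineID, Material, PartNo, Weight} = {PartNo, Weight}, not the whole set, so Weight → PartNo violates BCNF; decompose into {PartNo, Weight} and {MachineID, Material, Weight}.
{PartNo, Weight} is in BCNF.
{MachineID, Material, Weight} is in BCNF.

{MachineID, Material, Weight}; {PartNo, Weight}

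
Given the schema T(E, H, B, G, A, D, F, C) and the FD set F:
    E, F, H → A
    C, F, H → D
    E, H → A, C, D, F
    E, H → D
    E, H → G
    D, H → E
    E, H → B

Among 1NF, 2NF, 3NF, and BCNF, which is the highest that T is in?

BCNF

Candidate keys: {C, F, H}, {D, H}, {E, H}. Prime attributes: {C, D, E, F, H}.
Each dependency's left side is a superkey — BCNF holds.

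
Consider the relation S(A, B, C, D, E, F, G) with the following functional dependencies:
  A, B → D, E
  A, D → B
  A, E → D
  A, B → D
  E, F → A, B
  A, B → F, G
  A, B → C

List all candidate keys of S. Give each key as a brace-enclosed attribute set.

Closure of {A, B} is {A, B, C, D, E, F, G}, the whole schema; {A, B} is a candidate key.
Closure of {A, D} is {A, B, C, D, E, F, G}, the whole schema; {A, D} is a candidate key.
Closure of {A, E} is {A, B, C, D, E, F, G}, the whole schema; {A, E} is a candidate key.
Closure of {E, F} is {A, B, C, D, E, F, G}, the whole schema; {E, F} is a candidate key.
No proper subset of any of these is a key, and no other minimal superkey exists.

{A, B}, {A, D}, {A, E}, {E, F}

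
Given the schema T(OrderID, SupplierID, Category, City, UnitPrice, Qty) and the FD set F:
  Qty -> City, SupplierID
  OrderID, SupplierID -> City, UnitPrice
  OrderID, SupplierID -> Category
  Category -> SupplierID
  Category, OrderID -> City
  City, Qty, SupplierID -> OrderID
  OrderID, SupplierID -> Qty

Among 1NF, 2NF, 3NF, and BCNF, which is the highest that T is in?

Candidate keys: {Category, OrderID}, {OrderID, SupplierID}, {Qty}. Prime attributes: {Category, OrderID, Qty, SupplierID}.
Category -> SupplierID: {Category}⁺ = {Category, SupplierID}, which is not all of the attributes, so the left side is not a superkey — BCNF is violated.
Its right-hand attributes {SupplierID} are all prime, as are those of every other non-superkey FD — the relation is in 3NF.

3NF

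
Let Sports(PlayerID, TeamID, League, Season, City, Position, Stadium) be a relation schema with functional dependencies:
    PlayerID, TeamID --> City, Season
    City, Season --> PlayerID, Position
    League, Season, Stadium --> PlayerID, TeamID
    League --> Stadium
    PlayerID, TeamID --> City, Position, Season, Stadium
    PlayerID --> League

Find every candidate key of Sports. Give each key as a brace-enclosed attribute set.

{City, Season}, {League, Season}, {PlayerID, Season}, {PlayerID, TeamID}

{City, Season}⁺ = {City, League, PlayerID, Position, Season, Stadium, TeamID}, which is every attribute, so {City, Season} is a candidate key.
{League, Season}⁺ = {City, League, PlayerID, Position, Season, Stadium, TeamID}, which is every attribute, so {League, Season} is a candidate key.
{PlayerID, Season}⁺ = {City, League, PlayerID, Position, Season, Stadium, TeamID}, which is every attribute, so {PlayerID, Season} is a candidate key.
{PlayerID, TeamID}⁺ = {City, League, PlayerID, Position, Season, Stadium, TeamID}, which is every attribute, so {PlayerID, TeamID} is a candidate key.
No proper subset of any of these is a key, and no other minimal superkey exists.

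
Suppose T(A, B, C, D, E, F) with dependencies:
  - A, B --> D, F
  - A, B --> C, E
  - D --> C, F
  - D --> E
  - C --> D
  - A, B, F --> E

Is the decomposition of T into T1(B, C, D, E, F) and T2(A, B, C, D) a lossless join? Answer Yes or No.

The shared attributes are {B, C, D} and {B, C, D}⁺ = {B, C, D, E, F}.
Since T1 ⊆ {B, C, D, E, F}, the intersection is a superkey of T1; the decomposition is lossless.

Yes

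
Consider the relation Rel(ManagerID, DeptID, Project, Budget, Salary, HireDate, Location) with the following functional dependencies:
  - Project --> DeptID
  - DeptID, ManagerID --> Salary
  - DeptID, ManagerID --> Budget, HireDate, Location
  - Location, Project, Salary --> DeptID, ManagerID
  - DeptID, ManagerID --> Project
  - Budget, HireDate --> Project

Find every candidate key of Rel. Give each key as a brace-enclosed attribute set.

{Budget, HireDate, Location, Salary}, {Budget, HireDate, ManagerID}, {DeptID, ManagerID}, {Location, Project, Salary}, {ManagerID, Project}

{DeptID, ManagerID}⁺ = {Budget, DeptID, HireDate, Location, ManagerID, Project, Salary}, which is every attribute, so {DeptID, ManagerID} is a candidate key.
{ManagerID, Project}⁺ = {Budget, DeptID, HireDate, Location, ManagerID, Project, Salary}, which is every attribute, so {ManagerID, Project} is a candidate key.
{Budget, HireDate, ManagerID}⁺ = {Budget, DeptID, HireDate, Location, ManagerID, Project, Salary}, which is every attribute, so {Budget, HireDate, ManagerID} is a candidate key.
{Location, Project, Salary}⁺ = {Budget, DeptID, HireDate, Location, ManagerID, Project, Salary}, which is every attribute, so {Location, Project, Salary} is a candidate key.
{Budget, HireDate, Location, Salary}⁺ = {Budget, DeptID, HireDate, Location, ManagerID, Project, Salary}, which is every attribute, so {Budget, HireDate, Location, Salary} is a candidate key.
Any other superkey properly contains one of these, so there are no further candidate keys.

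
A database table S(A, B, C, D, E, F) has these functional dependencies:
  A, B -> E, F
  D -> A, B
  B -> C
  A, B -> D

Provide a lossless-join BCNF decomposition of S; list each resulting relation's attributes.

Candidate keys of the original relation: {A, B}, {D}.
{A, B, C, D, E, F}: {B} determines {B, C} here but is not a superkey — split on B -> C, giving {B, C} and {A, B, D, E, F}.
{B, C} has no BCNF violation.
{A, B, D, E, F} has no BCNF violation.

{A, B, D, E, F}; {B, C}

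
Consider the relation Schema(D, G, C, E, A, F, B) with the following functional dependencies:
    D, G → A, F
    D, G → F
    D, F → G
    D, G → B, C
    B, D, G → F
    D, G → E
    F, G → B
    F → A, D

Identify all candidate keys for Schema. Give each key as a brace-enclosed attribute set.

{D, G}, {F}

Closure of {F} is {A, B, C, D, E, F, G}, the whole schema; {F} is a candidate key.
Closure of {D, G} is {A, B, C, D, E, F, G}, the whole schema; {D, G} is a candidate key.
Any other superkey properly contains one of these, so there are no further candidate keys.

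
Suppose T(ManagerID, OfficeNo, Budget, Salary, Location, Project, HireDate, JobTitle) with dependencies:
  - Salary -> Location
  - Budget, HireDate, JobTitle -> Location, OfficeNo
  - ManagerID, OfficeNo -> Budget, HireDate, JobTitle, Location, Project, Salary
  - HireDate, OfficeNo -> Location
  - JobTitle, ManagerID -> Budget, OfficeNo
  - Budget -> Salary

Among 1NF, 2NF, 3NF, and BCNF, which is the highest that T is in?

2NF

Candidate keys: {JobTitle, ManagerID}, {ManagerID, OfficeNo}. Prime attributes: {JobTitle, ManagerID, OfficeNo}.
For Salary -> Location we have {Salary}⁺ = {Location, Salary}; {Salary} is not a superkey, so BCNF fails.
Salary -> Location has non-prime {Location} on the right and a non-superkey on the left, so 3NF fails.
No proper subset of a key has a non-prime attribute in its closure, so there is no partial dependency; 2NF holds.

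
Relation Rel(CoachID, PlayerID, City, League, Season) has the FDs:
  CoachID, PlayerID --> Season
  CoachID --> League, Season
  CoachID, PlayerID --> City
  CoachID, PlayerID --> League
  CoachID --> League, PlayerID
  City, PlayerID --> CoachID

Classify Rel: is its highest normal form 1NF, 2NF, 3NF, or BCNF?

BCNF

Candidate keys: {City, PlayerID}, {CoachID}. Prime attributes: {City, CoachID, PlayerID}.
The left-hand side of every FD is a superkey, so BCNF is satisfied.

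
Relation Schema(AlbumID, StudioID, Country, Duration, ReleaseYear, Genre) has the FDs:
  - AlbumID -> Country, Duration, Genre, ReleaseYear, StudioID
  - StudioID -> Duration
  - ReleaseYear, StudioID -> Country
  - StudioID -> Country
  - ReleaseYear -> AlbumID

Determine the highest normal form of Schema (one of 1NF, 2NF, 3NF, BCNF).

Candidate keys: {AlbumID}, {ReleaseYear}. Prime attributes: {AlbumID, ReleaseYear}.
StudioID -> Duration breaks BCNF: {StudioID}⁺ = {Country, Duration, StudioID}, so {StudioID} is not a superkey.
StudioID -> Duration has non-prime {Duration} on the right and a non-superkey on the left, so 3NF fails.
With only single-attribute keys there can be no partial dependency, so 2NF holds.

2NF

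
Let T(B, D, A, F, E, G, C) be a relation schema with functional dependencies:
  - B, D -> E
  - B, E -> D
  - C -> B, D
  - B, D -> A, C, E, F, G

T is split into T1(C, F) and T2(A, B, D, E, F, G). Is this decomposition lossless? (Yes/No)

No

The shared attributes are {F} and {F}⁺ = {F}.
The closure covers neither T1 nor T2 entirely; the join is not lossless.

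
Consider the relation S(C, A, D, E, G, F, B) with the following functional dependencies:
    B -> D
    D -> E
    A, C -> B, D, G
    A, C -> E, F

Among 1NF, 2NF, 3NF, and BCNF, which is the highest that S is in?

Candidate key: {A, C}. Prime attributes: {A, C}.
For B -> D we have {B}⁺ = {B, D, E}; {B} is not a superkey, so BCNF fails.
Because {D} is non-prime and the left side of B -> D is not a superkey, the relation is not in 3NF.
Checking every proper subset of each key, none determines a non-prime attribute — 2NF is satisfied.

2NF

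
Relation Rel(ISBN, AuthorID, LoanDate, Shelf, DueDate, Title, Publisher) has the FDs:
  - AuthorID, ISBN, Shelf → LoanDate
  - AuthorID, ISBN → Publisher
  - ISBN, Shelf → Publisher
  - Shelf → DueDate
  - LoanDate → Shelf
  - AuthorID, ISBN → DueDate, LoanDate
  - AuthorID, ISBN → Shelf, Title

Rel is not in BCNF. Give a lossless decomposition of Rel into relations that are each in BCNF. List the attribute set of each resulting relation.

{AuthorID, ISBN, LoanDate, Title}; {DueDate, Shelf}; {ISBN, Publisher, Shelf}; {LoanDate, Shelf}

Candidate key of the original relation: {AuthorID, ISBN}.
Within {AuthorID, DueDate, ISBN, LoanDate, Publisher, Shelf, Title}: {ISBN, Shelf}⁺ ∩ {AuthorID, DueDate, ISBN, LoanDate, Publisher, Shelf, Title} = {DueDate, ISBN, Publisher, Shelf}, not the whole set, so ISBN, Shelf → DueDate, Publisher violates BCNF; decompose into {DueDate, ISBN, Publisher, Shelf} and {AuthorID, ISBN, LoanDate, Shelf, Title}.
Within {DueDate, ISBN, Publisher, Shelf}: {Shelf}⁺ ∩ {DueDate, ISBN, Publisher, Shelf} = {DueDate, Shelf}, not the whole set, so Shelf → DueDate violates BCNF; decompose into {DueDate, Shelf} and {ISBN, Publisher, Shelf}.
{DueDate, Shelf}: every determinant is a superkey — BCNF.
{ISBN, Publisher, Shelf}: every determinant is a superkey — BCNF.
Within {AuthorID, ISBN, LoanDate, Shelf, Title}: {LoanDate}⁺ ∩ {AuthorID, ISBN, LoanDate, Shelf, Title} = {LoanDate, Shelf}, not the whole set, so LoanDate → Shelf violates BCNF; decompose into {LoanDate, Shelf} and {AuthorID, ISBN, LoanDate, Title}.
{LoanDate, Shelf}: every determinant is a superkey — BCNF.
{AuthorID, ISBN, LoanDate, Title}: every determinant is a superkey — BCNF.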